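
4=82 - 78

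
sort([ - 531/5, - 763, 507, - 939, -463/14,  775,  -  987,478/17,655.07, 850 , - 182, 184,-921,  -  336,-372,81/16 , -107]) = [-987, - 939, - 921, -763,-372, - 336,  -  182, - 107 ,  -  531/5, - 463/14, 81/16,478/17, 184,507,655.07,775,  850 ]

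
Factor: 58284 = 2^2*3^2*1619^1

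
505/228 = 2  +  49/228= 2.21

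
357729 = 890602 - 532873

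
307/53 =307/53 = 5.79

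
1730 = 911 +819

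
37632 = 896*42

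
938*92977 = 87212426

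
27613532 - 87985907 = - 60372375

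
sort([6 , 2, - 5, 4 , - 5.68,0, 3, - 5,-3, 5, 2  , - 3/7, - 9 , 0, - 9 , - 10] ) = [ - 10, - 9 ,  -  9, - 5.68 , - 5, - 5 , - 3, - 3/7,  0,0, 2 , 2,  3 , 4, 5,6 ]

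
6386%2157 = 2072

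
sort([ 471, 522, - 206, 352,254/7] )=[ - 206, 254/7,352, 471,  522 ] 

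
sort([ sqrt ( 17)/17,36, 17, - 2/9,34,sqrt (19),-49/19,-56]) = [-56,- 49/19 , - 2/9,sqrt( 17)/17,sqrt ( 19 ),17,34, 36 ]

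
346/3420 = 173/1710 = 0.10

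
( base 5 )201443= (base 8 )14542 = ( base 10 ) 6498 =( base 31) 6nj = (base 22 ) d98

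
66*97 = 6402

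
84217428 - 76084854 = 8132574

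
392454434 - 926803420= - 534348986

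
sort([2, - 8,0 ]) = [ - 8 , 0, 2 ]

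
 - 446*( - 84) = 37464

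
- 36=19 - 55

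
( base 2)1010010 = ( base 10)82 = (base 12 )6a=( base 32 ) 2i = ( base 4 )1102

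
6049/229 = 6049/229 = 26.41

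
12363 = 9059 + 3304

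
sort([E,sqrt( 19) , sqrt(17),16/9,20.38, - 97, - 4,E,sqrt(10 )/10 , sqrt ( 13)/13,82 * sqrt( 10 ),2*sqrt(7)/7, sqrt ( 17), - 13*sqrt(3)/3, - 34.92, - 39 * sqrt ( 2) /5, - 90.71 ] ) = [-97 ,-90.71, - 34.92, - 39 * sqrt( 2)/5,-13 * sqrt(3)/3,- 4,sqrt(13)/13,sqrt(10) /10 , 2* sqrt( 7)/7,16/9 , E,  E, sqrt( 17),sqrt( 17),sqrt( 19),20.38, 82*sqrt ( 10)]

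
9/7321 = 9/7321 =0.00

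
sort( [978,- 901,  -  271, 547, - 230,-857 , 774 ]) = [  -  901, - 857, - 271 , - 230,547, 774,  978] 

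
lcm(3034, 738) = 27306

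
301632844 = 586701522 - 285068678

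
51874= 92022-40148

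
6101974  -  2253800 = 3848174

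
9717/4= 9717/4 = 2429.25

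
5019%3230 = 1789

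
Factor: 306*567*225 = 39037950 =2^1*3^8 * 5^2 *7^1*17^1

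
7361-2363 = 4998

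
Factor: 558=2^1*3^2*31^1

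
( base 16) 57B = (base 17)4e9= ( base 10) 1403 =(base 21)33H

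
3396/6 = 566 =566.00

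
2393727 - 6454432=-4060705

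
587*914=536518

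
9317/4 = 9317/4 = 2329.25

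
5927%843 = 26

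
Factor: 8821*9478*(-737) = -61617207806 = - 2^1 * 7^1*11^1 * 67^1*677^1*8821^1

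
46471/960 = 48+391/960 = 48.41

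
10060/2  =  5030 = 5030.00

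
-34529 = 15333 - 49862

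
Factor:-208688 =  - 2^4*13043^1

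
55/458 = 55/458 = 0.12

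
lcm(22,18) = 198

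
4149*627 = 2601423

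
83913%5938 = 781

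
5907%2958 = 2949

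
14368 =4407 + 9961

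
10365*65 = 673725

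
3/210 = 1/70=0.01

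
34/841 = 34/841 = 0.04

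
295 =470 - 175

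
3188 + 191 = 3379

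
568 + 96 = 664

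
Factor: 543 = 3^1 * 181^1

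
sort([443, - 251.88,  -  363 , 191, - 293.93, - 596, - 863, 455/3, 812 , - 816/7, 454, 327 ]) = [ - 863, - 596 , - 363, - 293.93, - 251.88, - 816/7,455/3,191 , 327,443, 454, 812] 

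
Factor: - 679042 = -2^1*7^2*13^2* 41^1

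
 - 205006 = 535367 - 740373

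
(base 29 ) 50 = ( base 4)2101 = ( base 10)145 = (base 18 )81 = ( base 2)10010001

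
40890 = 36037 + 4853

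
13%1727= 13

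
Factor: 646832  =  2^4 * 40427^1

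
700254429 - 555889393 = 144365036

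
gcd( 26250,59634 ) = 6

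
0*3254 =0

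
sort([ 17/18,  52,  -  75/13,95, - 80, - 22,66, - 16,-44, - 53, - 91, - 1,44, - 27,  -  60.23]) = [ -91, - 80, - 60.23,  -  53,-44, - 27,  -  22, - 16, - 75/13, - 1, 17/18 , 44, 52, 66,95]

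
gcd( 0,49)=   49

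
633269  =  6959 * 91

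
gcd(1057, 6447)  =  7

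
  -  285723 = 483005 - 768728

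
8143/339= 24 +7/339 = 24.02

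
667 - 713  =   - 46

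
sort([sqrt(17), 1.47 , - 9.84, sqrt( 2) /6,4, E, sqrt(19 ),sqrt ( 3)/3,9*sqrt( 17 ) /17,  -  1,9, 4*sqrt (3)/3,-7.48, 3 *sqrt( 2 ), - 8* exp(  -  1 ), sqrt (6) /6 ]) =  [ - 9.84, - 7.48, - 8*exp( - 1) ,-1, sqrt(2 )/6 , sqrt( 6)/6, sqrt ( 3)/3, 1.47, 9*sqrt(17 ) /17,4 * sqrt ( 3) /3,E, 4, sqrt(17), 3*sqrt(2 ), sqrt(19), 9]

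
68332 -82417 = - 14085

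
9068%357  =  143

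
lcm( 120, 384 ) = 1920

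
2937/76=2937/76=38.64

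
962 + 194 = 1156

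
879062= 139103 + 739959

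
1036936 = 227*4568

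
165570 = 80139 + 85431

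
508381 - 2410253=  - 1901872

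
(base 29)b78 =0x24F6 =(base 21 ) 109c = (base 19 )1740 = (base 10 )9462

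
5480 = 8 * 685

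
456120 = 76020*6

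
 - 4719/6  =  -787 + 1/2= - 786.50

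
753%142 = 43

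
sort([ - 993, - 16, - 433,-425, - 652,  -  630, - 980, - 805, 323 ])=[ -993,-980, - 805 , - 652, - 630, - 433, - 425, - 16, 323 ]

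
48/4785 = 16/1595 =0.01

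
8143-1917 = 6226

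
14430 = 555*26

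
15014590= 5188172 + 9826418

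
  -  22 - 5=-27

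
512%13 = 5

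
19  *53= 1007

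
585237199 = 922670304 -337433105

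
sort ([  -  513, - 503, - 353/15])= [ - 513, - 503, - 353/15]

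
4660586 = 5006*931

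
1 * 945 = 945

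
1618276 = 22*73558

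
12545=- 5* ( - 2509)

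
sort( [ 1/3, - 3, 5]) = [ - 3 , 1/3, 5 ]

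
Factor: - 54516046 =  - 2^1*13^1*103^1 *20357^1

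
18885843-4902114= 13983729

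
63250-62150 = 1100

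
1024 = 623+401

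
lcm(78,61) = 4758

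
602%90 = 62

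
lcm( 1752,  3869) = 92856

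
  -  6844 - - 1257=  - 5587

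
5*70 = 350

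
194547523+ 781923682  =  976471205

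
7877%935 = 397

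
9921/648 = 15 + 67/216 = 15.31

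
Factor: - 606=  -2^1*3^1*101^1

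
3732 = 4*933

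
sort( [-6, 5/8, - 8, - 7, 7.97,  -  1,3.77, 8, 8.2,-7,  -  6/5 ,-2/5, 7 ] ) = [  -  8,- 7, -7 ,  -  6,-6/5, - 1, - 2/5, 5/8, 3.77,7, 7.97, 8, 8.2]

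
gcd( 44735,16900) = 5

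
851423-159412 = 692011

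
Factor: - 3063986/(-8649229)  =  2^1*53^( - 1 )  *571^1 * 2683^1*163193^(-1) 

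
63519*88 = 5589672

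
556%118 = 84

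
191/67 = 191/67 = 2.85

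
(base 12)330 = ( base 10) 468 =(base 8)724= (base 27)H9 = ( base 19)15c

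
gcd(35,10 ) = 5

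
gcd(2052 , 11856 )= 228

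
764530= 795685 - 31155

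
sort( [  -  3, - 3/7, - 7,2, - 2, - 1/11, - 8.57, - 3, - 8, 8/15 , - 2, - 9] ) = [-9, - 8.57, - 8, -7 , - 3, - 3, - 2, - 2,-3/7, - 1/11, 8/15, 2]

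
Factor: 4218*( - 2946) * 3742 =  - 2^3*3^2*19^1*37^1*491^1*1871^1 = - 46498945176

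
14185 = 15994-1809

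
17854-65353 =-47499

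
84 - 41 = 43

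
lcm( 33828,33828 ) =33828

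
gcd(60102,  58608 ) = 18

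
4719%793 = 754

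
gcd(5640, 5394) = 6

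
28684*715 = 20509060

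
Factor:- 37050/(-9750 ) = 19/5 = 5^( - 1)* 19^1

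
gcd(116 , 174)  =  58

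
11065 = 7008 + 4057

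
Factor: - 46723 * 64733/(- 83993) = 7^ ( - 1)*13^( - 2)*19^1 * 71^( - 1)*3407^1*46723^1= 3024519959/83993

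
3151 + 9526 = 12677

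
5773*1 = 5773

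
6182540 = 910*6794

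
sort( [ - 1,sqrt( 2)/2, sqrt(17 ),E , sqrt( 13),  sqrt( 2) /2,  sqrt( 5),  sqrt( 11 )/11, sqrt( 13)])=[-1, sqrt (11)/11, sqrt(2)/2,sqrt(2) /2, sqrt( 5), E, sqrt ( 13),  sqrt( 13), sqrt( 17 )]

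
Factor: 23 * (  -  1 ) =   -  23^1 = -23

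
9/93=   3/31 = 0.10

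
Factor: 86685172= 2^2*7^1*3095899^1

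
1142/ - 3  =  -381  +  1/3 = - 380.67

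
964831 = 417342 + 547489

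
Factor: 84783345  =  3^1*5^1*587^1*9629^1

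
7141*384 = 2742144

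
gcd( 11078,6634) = 2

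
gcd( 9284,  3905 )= 11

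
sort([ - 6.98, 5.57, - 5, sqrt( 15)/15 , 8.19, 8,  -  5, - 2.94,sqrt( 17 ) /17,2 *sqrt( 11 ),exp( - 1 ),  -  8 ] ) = [ - 8,  -  6.98, - 5, - 5, - 2.94,sqrt (17)/17,sqrt( 15) /15,exp(-1 ),5.57 , 2*sqrt( 11),8,8.19]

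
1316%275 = 216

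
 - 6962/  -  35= 198 + 32/35 =198.91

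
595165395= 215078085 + 380087310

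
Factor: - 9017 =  - 71^1 * 127^1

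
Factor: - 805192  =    -  2^3 * 100649^1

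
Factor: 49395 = 3^1 * 5^1*37^1*89^1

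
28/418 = 14/209 = 0.07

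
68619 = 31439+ 37180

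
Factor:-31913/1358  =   - 2^(  -  1)*47^1 = - 47/2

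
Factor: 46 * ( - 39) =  - 2^1* 3^1*13^1*23^1 = - 1794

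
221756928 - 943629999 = -721873071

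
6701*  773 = 5179873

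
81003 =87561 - 6558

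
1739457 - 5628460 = -3889003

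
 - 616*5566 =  - 3428656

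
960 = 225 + 735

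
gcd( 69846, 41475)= 21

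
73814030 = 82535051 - 8721021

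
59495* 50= 2974750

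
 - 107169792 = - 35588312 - 71581480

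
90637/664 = 136  +  333/664 = 136.50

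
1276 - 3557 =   -  2281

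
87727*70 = 6140890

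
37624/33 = 1140 + 4/33=1140.12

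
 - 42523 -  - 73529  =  31006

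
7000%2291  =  127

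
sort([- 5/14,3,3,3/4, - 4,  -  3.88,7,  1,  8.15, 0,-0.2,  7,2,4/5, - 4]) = [-4, - 4, - 3.88, - 5/14, - 0.2,0,  3/4,4/5,1 , 2, 3,3, 7, 7,  8.15]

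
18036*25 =450900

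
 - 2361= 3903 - 6264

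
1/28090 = 1/28090=0.00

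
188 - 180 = 8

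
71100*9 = 639900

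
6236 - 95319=-89083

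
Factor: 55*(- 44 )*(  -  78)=188760 = 2^3*3^1*5^1*11^2*13^1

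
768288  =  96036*8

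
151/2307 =151/2307= 0.07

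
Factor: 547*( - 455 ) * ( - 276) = 2^2*3^1 * 5^1*7^1 * 13^1 * 23^1*547^1= 68692260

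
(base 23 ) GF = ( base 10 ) 383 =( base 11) 319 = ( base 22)h9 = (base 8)577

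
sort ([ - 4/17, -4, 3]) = [ - 4, - 4/17 , 3] 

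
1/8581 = 1/8581 = 0.00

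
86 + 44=130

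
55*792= 43560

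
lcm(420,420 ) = 420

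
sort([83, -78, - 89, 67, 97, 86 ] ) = [- 89, - 78,67, 83, 86,97 ] 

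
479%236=7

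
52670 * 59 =3107530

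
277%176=101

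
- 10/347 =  - 10/347= - 0.03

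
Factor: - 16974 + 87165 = 3^2*11^1 * 709^1=70191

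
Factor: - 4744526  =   - 2^1 * 557^1*4259^1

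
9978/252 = 39 + 25/42 = 39.60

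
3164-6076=-2912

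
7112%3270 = 572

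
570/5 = 114 = 114.00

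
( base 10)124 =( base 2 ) 1111100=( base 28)4c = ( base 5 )444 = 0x7c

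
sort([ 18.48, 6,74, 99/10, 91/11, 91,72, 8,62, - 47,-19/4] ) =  [ - 47,- 19/4,6,8, 91/11,99/10,18.48,62,72, 74,91 ] 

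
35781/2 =35781/2 = 17890.50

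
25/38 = 25/38 = 0.66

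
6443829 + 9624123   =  16067952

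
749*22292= 16696708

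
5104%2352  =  400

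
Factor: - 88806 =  - 2^1 * 3^1 * 19^2*41^1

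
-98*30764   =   - 3014872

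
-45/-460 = 9/92= 0.10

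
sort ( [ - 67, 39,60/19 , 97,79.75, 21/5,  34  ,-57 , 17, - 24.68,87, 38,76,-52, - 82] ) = [ -82,-67, - 57, - 52,  -  24.68, 60/19,21/5, 17, 34,38 , 39,  76,79.75,87, 97]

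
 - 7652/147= - 53 + 139/147 = -52.05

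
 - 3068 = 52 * ( - 59) 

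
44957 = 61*737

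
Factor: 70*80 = 5600 = 2^5 * 5^2*7^1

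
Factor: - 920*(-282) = 259440 = 2^4*3^1*5^1*23^1*47^1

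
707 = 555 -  - 152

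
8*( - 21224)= - 169792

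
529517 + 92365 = 621882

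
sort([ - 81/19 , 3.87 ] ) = [ - 81/19, 3.87] 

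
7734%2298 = 840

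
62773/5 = 12554 +3/5 = 12554.60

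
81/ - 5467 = - 1 + 5386/5467=-0.01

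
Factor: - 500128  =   - 2^5 * 15629^1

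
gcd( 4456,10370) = 2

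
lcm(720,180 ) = 720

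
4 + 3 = 7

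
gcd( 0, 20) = 20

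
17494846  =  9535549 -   -  7959297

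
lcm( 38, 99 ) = 3762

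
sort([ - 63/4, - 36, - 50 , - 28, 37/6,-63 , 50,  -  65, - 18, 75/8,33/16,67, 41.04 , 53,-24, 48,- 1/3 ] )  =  [  -  65, - 63, - 50, - 36, - 28, -24, - 18, - 63/4,- 1/3,33/16, 37/6,  75/8, 41.04 , 48 , 50 , 53,  67 ] 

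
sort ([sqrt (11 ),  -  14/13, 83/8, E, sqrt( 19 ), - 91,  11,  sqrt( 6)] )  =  [ - 91, - 14/13,  sqrt ( 6 ), E , sqrt(11),  sqrt(19 ), 83/8, 11] 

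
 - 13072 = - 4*3268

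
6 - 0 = 6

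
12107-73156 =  - 61049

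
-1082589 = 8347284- 9429873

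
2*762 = 1524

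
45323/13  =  3486+5/13 = 3486.38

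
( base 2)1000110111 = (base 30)IR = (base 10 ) 567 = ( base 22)13H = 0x237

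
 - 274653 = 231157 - 505810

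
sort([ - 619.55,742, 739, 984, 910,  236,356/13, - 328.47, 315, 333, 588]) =[ - 619.55, -328.47, 356/13, 236, 315, 333,  588, 739, 742, 910, 984]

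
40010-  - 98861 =138871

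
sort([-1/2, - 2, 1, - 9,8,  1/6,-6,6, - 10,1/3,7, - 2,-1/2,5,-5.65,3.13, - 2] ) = [-10 ,  -  9,  -  6, - 5.65,-2,-2,-2,  -  1/2 , - 1/2,1/6,1/3, 1,3.13, 5, 6,7,8] 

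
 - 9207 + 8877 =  - 330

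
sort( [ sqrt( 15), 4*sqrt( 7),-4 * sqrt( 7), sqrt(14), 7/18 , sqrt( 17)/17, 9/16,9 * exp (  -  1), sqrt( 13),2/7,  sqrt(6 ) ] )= [ - 4 *sqrt ( 7), sqrt( 17) /17, 2/7, 7/18, 9/16,sqrt (6), 9* exp(  -  1),sqrt(13), sqrt( 14) , sqrt( 15 ), 4*sqrt (7 )] 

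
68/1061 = 68/1061 =0.06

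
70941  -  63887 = 7054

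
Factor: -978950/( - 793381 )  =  2^1 * 5^2*  7^1 * 461^( - 1)  *  1721^(- 1)*2797^1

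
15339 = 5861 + 9478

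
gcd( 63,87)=3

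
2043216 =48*42567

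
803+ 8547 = 9350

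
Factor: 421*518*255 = 55609890  =  2^1*3^1*5^1*7^1*17^1*37^1*421^1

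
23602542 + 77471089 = 101073631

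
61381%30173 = 1035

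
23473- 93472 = -69999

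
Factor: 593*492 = 291756 = 2^2*3^1*41^1*593^1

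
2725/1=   2725= 2725.00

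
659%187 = 98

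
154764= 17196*9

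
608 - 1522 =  - 914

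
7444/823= 9 + 37/823=9.04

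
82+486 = 568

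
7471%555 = 256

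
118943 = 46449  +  72494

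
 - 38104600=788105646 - 826210246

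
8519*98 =834862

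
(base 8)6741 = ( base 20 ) 8HD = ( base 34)32h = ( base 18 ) ah7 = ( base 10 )3553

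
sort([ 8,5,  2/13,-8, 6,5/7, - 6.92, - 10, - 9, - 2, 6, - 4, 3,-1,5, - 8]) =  [ - 10, - 9, - 8, - 8, - 6.92, - 4, -2, - 1, 2/13, 5/7, 3, 5,5, 6,6,8 ]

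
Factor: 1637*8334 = 13642758 = 2^1*3^2*463^1*1637^1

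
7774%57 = 22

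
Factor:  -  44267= -44267^1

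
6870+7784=14654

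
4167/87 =47 + 26/29= 47.90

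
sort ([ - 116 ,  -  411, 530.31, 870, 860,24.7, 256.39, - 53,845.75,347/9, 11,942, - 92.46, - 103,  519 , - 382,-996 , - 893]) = [ - 996 , - 893,  -  411 , - 382 , - 116,-103, - 92.46,- 53,11, 24.7,  347/9,256.39,519 , 530.31,845.75, 860, 870,942 ]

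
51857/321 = 161  +  176/321=161.55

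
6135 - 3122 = 3013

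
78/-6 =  - 13+0/1 = -  13.00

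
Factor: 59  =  59^1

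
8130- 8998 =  - 868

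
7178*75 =538350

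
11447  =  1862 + 9585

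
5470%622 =494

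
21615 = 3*7205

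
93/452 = 93/452 = 0.21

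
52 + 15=67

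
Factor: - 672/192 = -7/2 = -2^( - 1)*7^1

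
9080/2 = 4540 = 4540.00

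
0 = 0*674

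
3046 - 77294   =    -  74248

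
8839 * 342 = 3022938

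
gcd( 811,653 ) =1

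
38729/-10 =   -  38729/10 = - 3872.90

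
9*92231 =830079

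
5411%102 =5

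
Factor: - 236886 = -2^1*3^1*13^1*  3037^1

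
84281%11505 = 3746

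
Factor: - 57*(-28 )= 1596=2^2*3^1*7^1*19^1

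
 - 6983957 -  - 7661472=677515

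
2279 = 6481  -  4202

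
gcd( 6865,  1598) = 1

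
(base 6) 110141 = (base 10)9133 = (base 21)KEJ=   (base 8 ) 21655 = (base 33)8CP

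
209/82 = 2 + 45/82 = 2.55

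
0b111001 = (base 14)41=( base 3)2010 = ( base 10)57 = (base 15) 3C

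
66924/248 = 269  +  53/62 =269.85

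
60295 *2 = 120590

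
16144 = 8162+7982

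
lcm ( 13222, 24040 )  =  264440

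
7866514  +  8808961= 16675475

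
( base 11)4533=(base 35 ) 4UF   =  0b1011101001101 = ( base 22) c73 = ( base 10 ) 5965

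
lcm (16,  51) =816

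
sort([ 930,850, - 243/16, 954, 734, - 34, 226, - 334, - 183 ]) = [ - 334, - 183, - 34,-243/16,226, 734,850, 930,954 ] 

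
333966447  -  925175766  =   - 591209319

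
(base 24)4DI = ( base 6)20110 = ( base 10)2634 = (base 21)5k9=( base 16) A4A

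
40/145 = 8/29 = 0.28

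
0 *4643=0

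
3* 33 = 99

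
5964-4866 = 1098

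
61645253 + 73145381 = 134790634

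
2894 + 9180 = 12074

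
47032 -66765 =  - 19733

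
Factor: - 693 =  - 3^2*7^1 * 11^1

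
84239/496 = 84239/496 = 169.84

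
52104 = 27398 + 24706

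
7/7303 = 7/7303 =0.00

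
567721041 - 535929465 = 31791576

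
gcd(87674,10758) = 2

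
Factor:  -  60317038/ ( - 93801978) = 30158519/46900989= 3^( - 2) *107^( - 1) * 113^(-1 )*431^( - 1 )*30158519^1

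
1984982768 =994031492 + 990951276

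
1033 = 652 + 381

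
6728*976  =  6566528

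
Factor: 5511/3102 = 2^(-1)*47^ (-1 )*167^1 = 167/94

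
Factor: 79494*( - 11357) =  - 902813358 = - 2^1 * 3^1*41^1*277^1*13249^1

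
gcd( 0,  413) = 413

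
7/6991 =7/6991 = 0.00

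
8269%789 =379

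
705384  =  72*9797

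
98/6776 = 7/484 = 0.01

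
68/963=68/963 = 0.07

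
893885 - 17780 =876105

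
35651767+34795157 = 70446924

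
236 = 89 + 147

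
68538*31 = 2124678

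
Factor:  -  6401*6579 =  - 3^2*17^1*37^1 * 43^1*173^1 = - 42112179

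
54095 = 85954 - 31859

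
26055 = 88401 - 62346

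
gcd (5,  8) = 1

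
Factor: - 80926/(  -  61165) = 86/65 = 2^1*5^ ( - 1 )*13^( - 1)*43^1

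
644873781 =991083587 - 346209806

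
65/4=65/4= 16.25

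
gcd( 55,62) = 1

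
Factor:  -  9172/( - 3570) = 4586/1785 = 2^1*3^(-1)*5^( - 1 )*7^( -1) *17^(-1 )*2293^1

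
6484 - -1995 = 8479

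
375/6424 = 375/6424 = 0.06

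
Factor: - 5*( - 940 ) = 2^2 * 5^2*47^1 = 4700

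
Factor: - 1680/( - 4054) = 2^3*3^1*5^1*7^1*2027^(-1) = 840/2027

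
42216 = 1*42216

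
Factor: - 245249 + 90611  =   - 154638 = - 2^1*3^2*11^2*71^1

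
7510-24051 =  - 16541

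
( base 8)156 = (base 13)86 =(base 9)132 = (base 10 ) 110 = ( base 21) 55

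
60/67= 60/67 = 0.90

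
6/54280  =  3/27140=   0.00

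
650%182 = 104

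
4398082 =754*5833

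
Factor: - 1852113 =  - 3^1 * 179^1* 3449^1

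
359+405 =764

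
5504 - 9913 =-4409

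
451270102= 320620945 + 130649157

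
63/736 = 63/736 = 0.09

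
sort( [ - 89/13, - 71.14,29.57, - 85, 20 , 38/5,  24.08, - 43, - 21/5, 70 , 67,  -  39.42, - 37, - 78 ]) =[ - 85, -78, - 71.14, - 43, - 39.42 , - 37, - 89/13, - 21/5, 38/5, 20 , 24.08,29.57, 67, 70]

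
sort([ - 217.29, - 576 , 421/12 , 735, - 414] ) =[  -  576, - 414, - 217.29, 421/12, 735]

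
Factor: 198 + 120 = 2^1*3^1*53^1 = 318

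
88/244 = 22/61 = 0.36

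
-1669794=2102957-3772751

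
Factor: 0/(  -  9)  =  0 = 0^1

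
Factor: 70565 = 5^1  *11^1*1283^1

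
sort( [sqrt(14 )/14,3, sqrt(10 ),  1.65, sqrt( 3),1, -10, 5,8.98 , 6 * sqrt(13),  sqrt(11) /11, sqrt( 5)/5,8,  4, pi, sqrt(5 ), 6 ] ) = [- 10,  sqrt(14 ) /14, sqrt( 11 )/11 , sqrt( 5)/5,  1,1.65, sqrt(3), sqrt( 5 ), 3,pi, sqrt(10),4 , 5 , 6,8, 8.98, 6*sqrt( 13)]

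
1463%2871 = 1463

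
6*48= 288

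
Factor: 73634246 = 2^1*7^1*1987^1*2647^1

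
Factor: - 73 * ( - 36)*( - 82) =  - 215496 = - 2^3*3^2*41^1*73^1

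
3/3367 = 3/3367  =  0.00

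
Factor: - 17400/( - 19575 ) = 2^3 * 3^(- 2 ) = 8/9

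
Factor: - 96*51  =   - 4896 =- 2^5*3^2*17^1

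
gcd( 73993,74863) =1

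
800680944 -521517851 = 279163093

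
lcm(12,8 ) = 24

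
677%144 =101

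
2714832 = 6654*408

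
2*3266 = 6532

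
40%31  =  9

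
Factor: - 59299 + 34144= - 3^2*5^1*13^1*43^1 = - 25155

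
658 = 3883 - 3225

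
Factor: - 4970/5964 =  - 2^(-1)*3^( - 1)*5^1 = - 5/6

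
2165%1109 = 1056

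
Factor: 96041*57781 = 5549345021 = 11^1*8731^1*57781^1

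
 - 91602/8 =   -  45801/4 = -11450.25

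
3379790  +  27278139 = 30657929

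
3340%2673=667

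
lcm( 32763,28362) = 1900254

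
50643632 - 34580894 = 16062738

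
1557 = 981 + 576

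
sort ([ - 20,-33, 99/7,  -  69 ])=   [-69, - 33, - 20, 99/7]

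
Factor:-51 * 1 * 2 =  - 2^1 * 3^1*17^1 = - 102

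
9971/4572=9971/4572  =  2.18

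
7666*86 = 659276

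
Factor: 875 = 5^3*7^1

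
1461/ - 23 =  - 1461/23  =  -  63.52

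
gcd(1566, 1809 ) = 27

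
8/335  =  8/335  =  0.02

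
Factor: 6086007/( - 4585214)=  - 2^ ( - 1)*3^2*23^1 * 29401^1*2292607^( - 1 )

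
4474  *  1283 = 5740142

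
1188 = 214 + 974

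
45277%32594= 12683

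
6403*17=108851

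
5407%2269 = 869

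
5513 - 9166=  - 3653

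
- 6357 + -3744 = - 10101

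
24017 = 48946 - 24929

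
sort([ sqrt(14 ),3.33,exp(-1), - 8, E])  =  [  -  8, exp( - 1),E,3.33,sqrt( 14 ) ]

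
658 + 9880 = 10538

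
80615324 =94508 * 853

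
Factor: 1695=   3^1*5^1*113^1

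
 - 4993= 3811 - 8804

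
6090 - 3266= 2824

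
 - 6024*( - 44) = 265056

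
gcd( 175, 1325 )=25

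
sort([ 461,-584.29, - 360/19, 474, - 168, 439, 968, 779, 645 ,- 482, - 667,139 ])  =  [  -  667 , - 584.29, - 482, - 168, - 360/19, 139, 439, 461,474, 645, 779,  968 ]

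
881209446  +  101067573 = 982277019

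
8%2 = 0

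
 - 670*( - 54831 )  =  36736770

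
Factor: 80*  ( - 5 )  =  -2^4*5^2 = -400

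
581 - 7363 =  - 6782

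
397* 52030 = 20655910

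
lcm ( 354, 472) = 1416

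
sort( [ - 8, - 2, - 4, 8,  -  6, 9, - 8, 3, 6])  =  [ - 8, - 8, - 6, - 4,-2 , 3,  6, 8, 9] 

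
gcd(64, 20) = 4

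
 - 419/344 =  - 419/344 = - 1.22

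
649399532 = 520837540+128561992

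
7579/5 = 7579/5=1515.80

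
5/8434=5/8434 = 0.00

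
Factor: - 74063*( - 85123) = 6304464749 = 11^1 * 23^1 * 3701^1*6733^1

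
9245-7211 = 2034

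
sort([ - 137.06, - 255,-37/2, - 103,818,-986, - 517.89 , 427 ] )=[ - 986,-517.89, - 255, - 137.06, - 103,  -  37/2,427,818 ]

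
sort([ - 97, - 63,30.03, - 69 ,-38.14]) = [ - 97,-69, - 63, - 38.14, 30.03 ] 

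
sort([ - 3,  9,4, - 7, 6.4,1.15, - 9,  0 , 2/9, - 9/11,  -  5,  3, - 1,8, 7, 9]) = [-9, - 7, - 5, - 3, - 1, - 9/11,0,2/9 , 1.15, 3, 4, 6.4 , 7, 8, 9, 9]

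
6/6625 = 6/6625   =  0.00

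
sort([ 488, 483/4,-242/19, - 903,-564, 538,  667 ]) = [-903, - 564,-242/19,483/4,488, 538, 667]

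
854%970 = 854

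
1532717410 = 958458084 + 574259326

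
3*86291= 258873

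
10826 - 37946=-27120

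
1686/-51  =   - 562/17 = - 33.06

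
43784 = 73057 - 29273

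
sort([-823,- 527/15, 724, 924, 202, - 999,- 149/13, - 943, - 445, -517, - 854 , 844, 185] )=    [ - 999, - 943, - 854 ,-823, - 517 ,-445, - 527/15, - 149/13, 185, 202, 724,844, 924]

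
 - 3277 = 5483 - 8760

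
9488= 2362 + 7126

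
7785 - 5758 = 2027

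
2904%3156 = 2904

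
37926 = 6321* 6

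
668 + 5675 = 6343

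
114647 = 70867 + 43780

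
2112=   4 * 528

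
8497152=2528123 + 5969029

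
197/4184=197/4184 =0.05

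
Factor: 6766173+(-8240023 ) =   -  2^1*5^2*7^1*4211^1 = - 1473850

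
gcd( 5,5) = 5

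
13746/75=4582/25   =  183.28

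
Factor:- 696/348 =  -2^1=- 2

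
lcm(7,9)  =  63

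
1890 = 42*45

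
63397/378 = 63397/378 = 167.72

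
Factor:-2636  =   - 2^2 * 659^1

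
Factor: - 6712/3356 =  - 2^1 = -2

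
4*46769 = 187076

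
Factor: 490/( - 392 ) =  -2^(  -  2) * 5^1=- 5/4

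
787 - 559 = 228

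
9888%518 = 46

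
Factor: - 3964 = - 2^2*991^1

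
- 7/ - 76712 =7/76712 = 0.00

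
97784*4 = 391136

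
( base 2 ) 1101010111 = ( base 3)1011200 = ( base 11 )708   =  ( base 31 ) ri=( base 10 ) 855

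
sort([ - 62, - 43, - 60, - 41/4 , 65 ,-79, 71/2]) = [  -  79,-62, - 60, - 43 , - 41/4, 71/2, 65 ] 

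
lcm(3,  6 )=6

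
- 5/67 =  - 5/67 = - 0.07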